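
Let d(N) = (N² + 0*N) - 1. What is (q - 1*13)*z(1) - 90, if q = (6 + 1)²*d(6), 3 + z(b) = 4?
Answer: 1612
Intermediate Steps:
z(b) = 1 (z(b) = -3 + 4 = 1)
d(N) = -1 + N² (d(N) = (N² + 0) - 1 = N² - 1 = -1 + N²)
q = 1715 (q = (6 + 1)²*(-1 + 6²) = 7²*(-1 + 36) = 49*35 = 1715)
(q - 1*13)*z(1) - 90 = (1715 - 1*13)*1 - 90 = (1715 - 13)*1 - 90 = 1702*1 - 90 = 1702 - 90 = 1612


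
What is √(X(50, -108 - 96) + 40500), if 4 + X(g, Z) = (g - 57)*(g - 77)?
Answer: √40685 ≈ 201.71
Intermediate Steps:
X(g, Z) = -4 + (-77 + g)*(-57 + g) (X(g, Z) = -4 + (g - 57)*(g - 77) = -4 + (-57 + g)*(-77 + g) = -4 + (-77 + g)*(-57 + g))
√(X(50, -108 - 96) + 40500) = √((4385 + 50² - 134*50) + 40500) = √((4385 + 2500 - 6700) + 40500) = √(185 + 40500) = √40685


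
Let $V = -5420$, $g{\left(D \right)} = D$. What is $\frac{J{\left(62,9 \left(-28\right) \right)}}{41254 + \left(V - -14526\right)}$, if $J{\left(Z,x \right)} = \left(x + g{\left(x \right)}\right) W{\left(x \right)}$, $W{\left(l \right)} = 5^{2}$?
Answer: $- \frac{315}{1259} \approx -0.2502$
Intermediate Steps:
$W{\left(l \right)} = 25$
$J{\left(Z,x \right)} = 50 x$ ($J{\left(Z,x \right)} = \left(x + x\right) 25 = 2 x 25 = 50 x$)
$\frac{J{\left(62,9 \left(-28\right) \right)}}{41254 + \left(V - -14526\right)} = \frac{50 \cdot 9 \left(-28\right)}{41254 - -9106} = \frac{50 \left(-252\right)}{41254 + \left(-5420 + 14526\right)} = - \frac{12600}{41254 + 9106} = - \frac{12600}{50360} = \left(-12600\right) \frac{1}{50360} = - \frac{315}{1259}$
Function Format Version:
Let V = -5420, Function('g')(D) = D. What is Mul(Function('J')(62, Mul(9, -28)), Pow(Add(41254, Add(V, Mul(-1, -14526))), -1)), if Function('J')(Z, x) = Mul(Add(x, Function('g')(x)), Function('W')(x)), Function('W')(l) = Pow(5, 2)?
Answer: Rational(-315, 1259) ≈ -0.25020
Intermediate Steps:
Function('W')(l) = 25
Function('J')(Z, x) = Mul(50, x) (Function('J')(Z, x) = Mul(Add(x, x), 25) = Mul(Mul(2, x), 25) = Mul(50, x))
Mul(Function('J')(62, Mul(9, -28)), Pow(Add(41254, Add(V, Mul(-1, -14526))), -1)) = Mul(Mul(50, Mul(9, -28)), Pow(Add(41254, Add(-5420, Mul(-1, -14526))), -1)) = Mul(Mul(50, -252), Pow(Add(41254, Add(-5420, 14526)), -1)) = Mul(-12600, Pow(Add(41254, 9106), -1)) = Mul(-12600, Pow(50360, -1)) = Mul(-12600, Rational(1, 50360)) = Rational(-315, 1259)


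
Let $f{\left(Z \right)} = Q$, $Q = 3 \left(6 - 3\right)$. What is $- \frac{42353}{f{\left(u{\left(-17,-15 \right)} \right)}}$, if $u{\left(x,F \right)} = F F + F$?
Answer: $- \frac{42353}{9} \approx -4705.9$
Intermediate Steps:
$Q = 9$ ($Q = 3 \cdot 3 = 9$)
$u{\left(x,F \right)} = F + F^{2}$ ($u{\left(x,F \right)} = F^{2} + F = F + F^{2}$)
$f{\left(Z \right)} = 9$
$- \frac{42353}{f{\left(u{\left(-17,-15 \right)} \right)}} = - \frac{42353}{9}$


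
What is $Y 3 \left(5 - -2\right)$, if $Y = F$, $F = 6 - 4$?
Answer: $42$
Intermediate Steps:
$F = 2$ ($F = 6 - 4 = 2$)
$Y = 2$
$Y 3 \left(5 - -2\right) = 2 \cdot 3 \left(5 - -2\right) = 6 \left(5 + 2\right) = 6 \cdot 7 = 42$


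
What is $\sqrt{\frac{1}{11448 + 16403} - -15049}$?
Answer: $\frac{10 \sqrt{116731812747}}{27851} \approx 122.67$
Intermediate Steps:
$\sqrt{\frac{1}{11448 + 16403} - -15049} = \sqrt{\frac{1}{27851} + 15049} = \sqrt{\frac{419129700}{27851}} = \frac{10 \sqrt{116731812747}}{27851}$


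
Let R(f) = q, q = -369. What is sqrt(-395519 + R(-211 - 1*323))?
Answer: 4*I*sqrt(24743) ≈ 629.2*I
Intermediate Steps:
R(f) = -369
sqrt(-395519 + R(-211 - 1*323)) = sqrt(-395519 - 369) = sqrt(-395888) = 4*I*sqrt(24743)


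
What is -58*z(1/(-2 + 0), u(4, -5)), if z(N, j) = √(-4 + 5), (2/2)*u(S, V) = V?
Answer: -58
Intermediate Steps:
u(S, V) = V
z(N, j) = 1 (z(N, j) = √1 = 1)
-58*z(1/(-2 + 0), u(4, -5)) = -58*1 = -58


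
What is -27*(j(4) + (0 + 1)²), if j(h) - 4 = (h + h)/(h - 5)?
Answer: 81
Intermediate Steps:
j(h) = 4 + 2*h/(-5 + h) (j(h) = 4 + (h + h)/(h - 5) = 4 + (2*h)/(-5 + h) = 4 + 2*h/(-5 + h))
-27*(j(4) + (0 + 1)²) = -27*(2*(-10 + 3*4)/(-5 + 4) + (0 + 1)²) = -27*(2*(-10 + 12)/(-1) + 1²) = -27*(2*(-1)*2 + 1) = -27*(-4 + 1) = -27*(-3) = 81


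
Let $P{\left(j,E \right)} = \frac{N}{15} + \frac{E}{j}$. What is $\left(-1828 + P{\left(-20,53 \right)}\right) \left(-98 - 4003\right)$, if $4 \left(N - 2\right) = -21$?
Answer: $\frac{37541921}{5} \approx 7.5084 \cdot 10^{6}$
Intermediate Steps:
$N = - \frac{13}{4}$ ($N = 2 + \frac{1}{4} \left(-21\right) = 2 - \frac{21}{4} = - \frac{13}{4} \approx -3.25$)
$P{\left(j,E \right)} = - \frac{13}{60} + \frac{E}{j}$ ($P{\left(j,E \right)} = - \frac{13}{4 \cdot 15} + \frac{E}{j} = \left(- \frac{13}{4}\right) \frac{1}{15} + \frac{E}{j} = - \frac{13}{60} + \frac{E}{j}$)
$\left(-1828 + P{\left(-20,53 \right)}\right) \left(-98 - 4003\right) = \left(-1828 + \left(- \frac{13}{60} + \frac{53}{-20}\right)\right) \left(-98 - 4003\right) = \left(-1828 + \left(- \frac{13}{60} + 53 \left(- \frac{1}{20}\right)\right)\right) \left(-4101\right) = \left(-1828 - \frac{43}{15}\right) \left(-4101\right) = \left(- \frac{27463}{15}\right) \left(-4101\right) = \frac{37541921}{5}$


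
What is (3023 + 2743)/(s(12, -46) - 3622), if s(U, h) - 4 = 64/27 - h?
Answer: -77841/48190 ≈ -1.6153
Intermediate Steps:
s(U, h) = 172/27 - h (s(U, h) = 4 + (64/27 - h) = 172/27 - h)
(3023 + 2743)/(s(12, -46) - 3622) = (3023 + 2743)/((172/27 - 1*(-46)) - 3622) = 5766/((172/27 + 46) - 3622) = 5766/(1414/27 - 3622) = 5766/(-96380/27) = 5766*(-27/96380) = -77841/48190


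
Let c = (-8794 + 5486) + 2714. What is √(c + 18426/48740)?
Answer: I*√352550237790/24370 ≈ 24.364*I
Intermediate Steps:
c = -594 (c = -3308 + 2714 = -594)
√(c + 18426/48740) = √(-594 + 18426/48740) = √(-594 + 18426*(1/48740)) = √(-594 + 9213/24370) = √(-14466567/24370) = I*√352550237790/24370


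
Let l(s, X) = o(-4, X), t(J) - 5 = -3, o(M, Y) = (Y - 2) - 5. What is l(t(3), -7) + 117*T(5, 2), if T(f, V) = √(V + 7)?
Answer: 337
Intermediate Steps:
o(M, Y) = -7 + Y (o(M, Y) = (-2 + Y) - 5 = -7 + Y)
t(J) = 2 (t(J) = 5 - 3 = 2)
l(s, X) = -7 + X
T(f, V) = √(7 + V)
l(t(3), -7) + 117*T(5, 2) = (-7 - 7) + 117*√(7 + 2) = -14 + 117*√9 = -14 + 117*3 = -14 + 351 = 337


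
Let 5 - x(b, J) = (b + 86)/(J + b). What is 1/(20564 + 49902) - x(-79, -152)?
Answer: -1063393/211398 ≈ -5.0303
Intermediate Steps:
x(b, J) = 5 - (86 + b)/(J + b) (x(b, J) = 5 - (b + 86)/(J + b) = 5 - (86 + b)/(J + b))
1/(20564 + 49902) - x(-79, -152) = 1/(20564 + 49902) - (-86 + 4*(-79) + 5*(-152))/(-152 - 79) = 1/70466 - (-86 - 316 - 760)/(-231) = 1/70466 - (-1)*(-1162)/231 = 1/70466 - 1*166/33 = 1/70466 - 166/33 = -1063393/211398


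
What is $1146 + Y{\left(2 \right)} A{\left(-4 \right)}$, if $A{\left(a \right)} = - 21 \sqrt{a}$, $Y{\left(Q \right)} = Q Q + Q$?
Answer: $1146 - 252 i \approx 1146.0 - 252.0 i$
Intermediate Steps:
$Y{\left(Q \right)} = Q + Q^{2}$ ($Y{\left(Q \right)} = Q^{2} + Q = Q + Q^{2}$)
$1146 + Y{\left(2 \right)} A{\left(-4 \right)} = 1146 + 2 \left(1 + 2\right) \left(- 21 \sqrt{-4}\right) = 1146 + 2 \cdot 3 \left(- 21 \cdot 2 i\right) = 1146 + 6 \left(- 42 i\right) = 1146 - 252 i$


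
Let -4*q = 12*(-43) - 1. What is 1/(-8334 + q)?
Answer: -4/32819 ≈ -0.00012188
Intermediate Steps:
q = 517/4 (q = -(12*(-43) - 1)/4 = -(-516 - 1)/4 = -1/4*(-517) = 517/4 ≈ 129.25)
1/(-8334 + q) = 1/(-8334 + 517/4) = 1/(-32819/4) = -4/32819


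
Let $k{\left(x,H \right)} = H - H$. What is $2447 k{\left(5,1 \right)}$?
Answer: $0$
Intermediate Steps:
$k{\left(x,H \right)} = 0$
$2447 k{\left(5,1 \right)} = 2447 \cdot 0 = 0$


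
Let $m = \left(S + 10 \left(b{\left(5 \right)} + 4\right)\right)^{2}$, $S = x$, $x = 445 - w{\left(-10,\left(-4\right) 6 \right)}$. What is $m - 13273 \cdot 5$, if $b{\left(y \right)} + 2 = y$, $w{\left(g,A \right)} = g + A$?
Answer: $235036$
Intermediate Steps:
$w{\left(g,A \right)} = A + g$
$x = 479$ ($x = 445 - \left(\left(-4\right) 6 - 10\right) = 445 - \left(-24 - 10\right) = 445 - -34 = 445 + 34 = 479$)
$b{\left(y \right)} = -2 + y$
$S = 479$
$m = 301401$ ($m = \left(479 + 10 \left(\left(-2 + 5\right) + 4\right)\right)^{2} = \left(479 + 10 \left(3 + 4\right)\right)^{2} = \left(479 + 10 \cdot 7\right)^{2} = \left(479 + 70\right)^{2} = 549^{2} = 301401$)
$m - 13273 \cdot 5 = 301401 - 13273 \cdot 5 = 301401 - 66365 = 235036$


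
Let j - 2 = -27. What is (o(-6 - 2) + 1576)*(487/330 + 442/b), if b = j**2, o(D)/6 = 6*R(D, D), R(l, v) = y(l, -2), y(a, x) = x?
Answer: 67715344/20625 ≈ 3283.2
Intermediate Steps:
j = -25 (j = 2 - 27 = -25)
R(l, v) = -2
o(D) = -72 (o(D) = 6*(6*(-2)) = 6*(-12) = -72)
b = 625 (b = (-25)**2 = 625)
(o(-6 - 2) + 1576)*(487/330 + 442/b) = (-72 + 1576)*(487/330 + 442/625) = 1504*(487*(1/330) + 442*(1/625)) = 1504*(487/330 + 442/625) = 1504*(90047/41250) = 67715344/20625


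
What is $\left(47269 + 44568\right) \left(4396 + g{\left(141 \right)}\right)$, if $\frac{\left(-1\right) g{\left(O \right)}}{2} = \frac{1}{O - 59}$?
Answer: $\frac{16552241695}{41} \approx 4.0371 \cdot 10^{8}$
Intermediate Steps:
$g{\left(O \right)} = - \frac{2}{-59 + O}$ ($g{\left(O \right)} = - \frac{2}{O - 59} = - \frac{2}{-59 + O}$)
$\left(47269 + 44568\right) \left(4396 + g{\left(141 \right)}\right) = \left(47269 + 44568\right) \left(4396 - \frac{2}{-59 + 141}\right) = 91837 \left(4396 - \frac{2}{82}\right) = 91837 \left(4396 - \frac{1}{41}\right) = 91837 \cdot \frac{180235}{41} = \frac{16552241695}{41}$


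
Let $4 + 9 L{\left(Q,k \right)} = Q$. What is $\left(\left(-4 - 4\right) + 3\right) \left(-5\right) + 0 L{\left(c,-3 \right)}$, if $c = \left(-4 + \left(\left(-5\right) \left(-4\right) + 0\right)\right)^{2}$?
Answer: $25$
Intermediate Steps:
$c = 256$ ($c = \left(-4 + \left(20 + 0\right)\right)^{2} = \left(-4 + 20\right)^{2} = 16^{2} = 256$)
$L{\left(Q,k \right)} = - \frac{4}{9} + \frac{Q}{9}$
$\left(\left(-4 - 4\right) + 3\right) \left(-5\right) + 0 L{\left(c,-3 \right)} = \left(\left(-4 - 4\right) + 3\right) \left(-5\right) + 0 \left(- \frac{4}{9} + \frac{1}{9} \cdot 256\right) = \left(-8 + 3\right) \left(-5\right) + 0 \left(- \frac{4}{9} + \frac{256}{9}\right) = \left(-5\right) \left(-5\right) + 0 \cdot 28 = 25 + 0 = 25$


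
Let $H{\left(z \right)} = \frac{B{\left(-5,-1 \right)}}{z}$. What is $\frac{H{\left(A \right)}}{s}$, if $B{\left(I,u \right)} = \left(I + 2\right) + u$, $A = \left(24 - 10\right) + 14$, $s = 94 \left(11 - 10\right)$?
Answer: $- \frac{1}{658} \approx -0.0015198$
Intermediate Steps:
$s = 94$ ($s = 94 \cdot 1 = 94$)
$A = 28$ ($A = 14 + 14 = 28$)
$B{\left(I,u \right)} = 2 + I + u$ ($B{\left(I,u \right)} = \left(2 + I\right) + u = 2 + I + u$)
$H{\left(z \right)} = - \frac{4}{z}$ ($H{\left(z \right)} = \frac{2 - 5 - 1}{z} = - \frac{4}{z}$)
$\frac{H{\left(A \right)}}{s} = \frac{\left(-4\right) \frac{1}{28}}{94} = \left(-4\right) \frac{1}{28} \cdot \frac{1}{94} = \left(- \frac{1}{7}\right) \frac{1}{94} = - \frac{1}{658}$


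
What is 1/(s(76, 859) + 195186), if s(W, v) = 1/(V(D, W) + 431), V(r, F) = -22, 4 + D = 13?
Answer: 409/79831075 ≈ 5.1233e-6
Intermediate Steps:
D = 9 (D = -4 + 13 = 9)
s(W, v) = 1/409 (s(W, v) = 1/(-22 + 431) = 1/409)
1/(s(76, 859) + 195186) = 1/(1/409 + 195186) = 1/(79831075/409) = 409/79831075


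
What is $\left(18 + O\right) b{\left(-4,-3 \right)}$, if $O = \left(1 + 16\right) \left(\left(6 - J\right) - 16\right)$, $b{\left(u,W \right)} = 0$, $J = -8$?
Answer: $0$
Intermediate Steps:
$O = -34$ ($O = \left(1 + 16\right) \left(\left(6 - -8\right) - 16\right) = 17 \left(\left(6 + 8\right) - 16\right) = 17 \left(14 - 16\right) = 17 \left(-2\right) = -34$)
$\left(18 + O\right) b{\left(-4,-3 \right)} = \left(18 - 34\right) 0 = \left(-16\right) 0 = 0$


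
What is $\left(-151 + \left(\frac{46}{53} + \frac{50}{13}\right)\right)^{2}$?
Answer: $\frac{10158825681}{474721} \approx 21400.0$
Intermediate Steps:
$\left(-151 + \left(\frac{46}{53} + \frac{50}{13}\right)\right)^{2} = \left(-151 + \frac{3248}{689}\right)^{2} = \left(- \frac{100791}{689}\right)^{2} = \frac{10158825681}{474721}$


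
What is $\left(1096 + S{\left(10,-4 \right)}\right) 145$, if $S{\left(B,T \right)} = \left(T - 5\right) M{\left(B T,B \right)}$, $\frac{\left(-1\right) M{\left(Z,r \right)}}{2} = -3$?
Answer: $151090$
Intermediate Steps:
$M{\left(Z,r \right)} = 6$ ($M{\left(Z,r \right)} = \left(-2\right) \left(-3\right) = 6$)
$S{\left(B,T \right)} = -30 + 6 T$ ($S{\left(B,T \right)} = \left(T - 5\right) 6 = \left(-5 + T\right) 6 = -30 + 6 T$)
$\left(1096 + S{\left(10,-4 \right)}\right) 145 = \left(1096 + \left(-30 + 6 \left(-4\right)\right)\right) 145 = \left(1096 - 54\right) 145 = 1042 \cdot 145 = 151090$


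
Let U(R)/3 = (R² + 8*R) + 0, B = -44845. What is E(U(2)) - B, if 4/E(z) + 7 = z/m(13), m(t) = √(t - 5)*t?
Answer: 351176463/7831 - 780*√2/7831 ≈ 44844.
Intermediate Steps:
U(R) = 3*R² + 24*R (U(R) = 3*((R² + 8*R) + 0) = 3*(R² + 8*R) = 3*R² + 24*R)
m(t) = t*√(-5 + t) (m(t) = √(-5 + t)*t = t*√(-5 + t))
E(z) = 4/(-7 + z*√2/52) (E(z) = 4/(-7 + z/((13*√(-5 + 13)))) = 4/(-7 + z/((13*√8))) = 4/(-7 + z/((13*(2*√2)))) = 4/(-7 + z/((26*√2))) = 4/(-7 + z*(√2/52)) = 4/(-7 + z*√2/52))
E(U(2)) - B = 104*√2/(3*2*(8 + 2) - 182*√2) - 1*(-44845) = 104*√2/(3*2*10 - 182*√2) + 44845 = 104*√2/(60 - 182*√2) + 44845 = 44845 + 104*√2/(60 - 182*√2)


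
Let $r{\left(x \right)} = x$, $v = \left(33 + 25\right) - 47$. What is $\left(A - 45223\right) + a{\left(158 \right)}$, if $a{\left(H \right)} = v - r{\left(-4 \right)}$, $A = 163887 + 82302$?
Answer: $200981$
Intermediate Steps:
$v = 11$ ($v = 58 - 47 = 11$)
$A = 246189$
$a{\left(H \right)} = 15$ ($a{\left(H \right)} = 11 - -4 = 11 + 4 = 15$)
$\left(A - 45223\right) + a{\left(158 \right)} = \left(246189 - 45223\right) + 15 = 200966 + 15 = 200981$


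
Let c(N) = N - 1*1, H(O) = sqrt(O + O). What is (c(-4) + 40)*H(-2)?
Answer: 70*I ≈ 70.0*I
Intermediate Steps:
H(O) = sqrt(2)*sqrt(O) (H(O) = sqrt(2*O) = sqrt(2)*sqrt(O))
c(N) = -1 + N (c(N) = N - 1 = -1 + N)
(c(-4) + 40)*H(-2) = ((-1 - 4) + 40)*(sqrt(2)*sqrt(-2)) = (-5 + 40)*(sqrt(2)*(I*sqrt(2))) = 35*(2*I) = 70*I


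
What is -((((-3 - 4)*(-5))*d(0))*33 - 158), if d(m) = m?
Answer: 158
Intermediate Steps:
-((((-3 - 4)*(-5))*d(0))*33 - 158) = -((((-3 - 4)*(-5))*0)*33 - 158) = -((-7*(-5)*0)*33 - 158) = -((35*0)*33 - 158) = -(0*33 - 158) = -(0 - 158) = -1*(-158) = 158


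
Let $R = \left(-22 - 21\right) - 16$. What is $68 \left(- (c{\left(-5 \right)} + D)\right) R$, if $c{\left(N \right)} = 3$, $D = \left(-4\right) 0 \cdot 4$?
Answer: $12036$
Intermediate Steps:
$D = 0$ ($D = 0 \cdot 4 = 0$)
$R = -59$ ($R = -43 - 16 = -59$)
$68 \left(- (c{\left(-5 \right)} + D)\right) R = 68 \left(- (3 + 0)\right) \left(-59\right) = 68 \left(\left(-1\right) 3\right) \left(-59\right) = 68 \left(-3\right) \left(-59\right) = \left(-204\right) \left(-59\right) = 12036$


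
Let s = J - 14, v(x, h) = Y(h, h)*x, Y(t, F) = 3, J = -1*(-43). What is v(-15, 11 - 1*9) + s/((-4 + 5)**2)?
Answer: -16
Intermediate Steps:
J = 43
v(x, h) = 3*x
s = 29 (s = 43 - 14 = 29)
v(-15, 11 - 1*9) + s/((-4 + 5)**2) = 3*(-15) + 29/((-4 + 5)**2) = -45 + 29/(1**2) = -45 + 29/1 = -45 + 29*1 = -45 + 29 = -16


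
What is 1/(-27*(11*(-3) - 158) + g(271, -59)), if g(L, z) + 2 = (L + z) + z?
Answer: 1/5308 ≈ 0.00018839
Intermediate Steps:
g(L, z) = -2 + L + 2*z (g(L, z) = -2 + ((L + z) + z) = -2 + (L + 2*z) = -2 + L + 2*z)
1/(-27*(11*(-3) - 158) + g(271, -59)) = 1/(-27*(11*(-3) - 158) + (-2 + 271 + 2*(-59))) = 1/(-27*(-33 - 158) + (-2 + 271 - 118)) = 1/(-27*(-191) + 151) = 1/(5157 + 151) = 1/5308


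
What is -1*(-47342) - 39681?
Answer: 7661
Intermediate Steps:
-1*(-47342) - 39681 = 47342 - 39681 = 7661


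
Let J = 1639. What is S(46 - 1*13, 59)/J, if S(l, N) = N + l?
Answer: 92/1639 ≈ 0.056132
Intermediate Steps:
S(46 - 1*13, 59)/J = (59 + (46 - 1*13))/1639 = (59 + (46 - 13))*(1/1639) = (59 + 33)*(1/1639) = 92*(1/1639) = 92/1639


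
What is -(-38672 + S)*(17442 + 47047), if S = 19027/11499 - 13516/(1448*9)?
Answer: 31143343785363977/12487914 ≈ 2.4939e+9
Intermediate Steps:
S = 7711615/12487914 (S = 19027*(1/11499) - 13516/13032 = 19027/11499 - 13516*1/13032 = 19027/11499 - 3379/3258 = 7711615/12487914 ≈ 0.61753)
-(-38672 + S)*(17442 + 47047) = -(-38672 + 7711615/12487914)*(17442 + 47047) = -(-482924898593)*64489/12487914 = -1*(-31143343785363977/12487914) = 31143343785363977/12487914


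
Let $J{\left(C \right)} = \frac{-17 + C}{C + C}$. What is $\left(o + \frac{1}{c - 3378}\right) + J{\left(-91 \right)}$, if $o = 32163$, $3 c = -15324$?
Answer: $\frac{24837562991}{772226} \approx 32164.0$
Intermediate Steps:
$c = -5108$ ($c = \frac{1}{3} \left(-15324\right) = -5108$)
$J{\left(C \right)} = \frac{-17 + C}{2 C}$
$\left(o + \frac{1}{c - 3378}\right) + J{\left(-91 \right)} = \left(32163 + \frac{1}{-5108 - 3378}\right) + \frac{-17 - 91}{2 \left(-91\right)} = \left(32163 + \frac{1}{-8486}\right) + \frac{1}{2} \left(- \frac{1}{91}\right) \left(-108\right) = \left(32163 - \frac{1}{8486}\right) + \frac{54}{91} = \frac{272935217}{8486} + \frac{54}{91} = \frac{24837562991}{772226}$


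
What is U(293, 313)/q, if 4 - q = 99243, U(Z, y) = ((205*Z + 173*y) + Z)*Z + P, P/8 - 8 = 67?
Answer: -33551151/99239 ≈ -338.08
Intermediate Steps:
P = 600 (P = 64 + 8*67 = 64 + 536 = 600)
U(Z, y) = 600 + Z*(173*y + 206*Z) (U(Z, y) = ((205*Z + 173*y) + Z)*Z + 600 = ((173*y + 205*Z) + Z)*Z + 600 = (173*y + 206*Z)*Z + 600 = Z*(173*y + 206*Z) + 600 = 600 + Z*(173*y + 206*Z))
q = -99239 (q = 4 - 1*99243 = 4 - 99243 = -99239)
U(293, 313)/q = (600 + 206*293**2 + 173*293*313)/(-99239) = (600 + 206*85849 + 15865657)*(-1/99239) = (600 + 17684894 + 15865657)*(-1/99239) = 33551151*(-1/99239) = -33551151/99239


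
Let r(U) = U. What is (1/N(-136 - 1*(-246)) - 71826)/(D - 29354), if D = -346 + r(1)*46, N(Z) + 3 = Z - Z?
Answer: 215479/88962 ≈ 2.4221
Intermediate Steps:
N(Z) = -3 (N(Z) = -3 + (Z - Z) = -3 + 0 = -3)
D = -300 (D = -346 + 1*46 = -346 + 46 = -300)
(1/N(-136 - 1*(-246)) - 71826)/(D - 29354) = (1/(-3) - 71826)/(-300 - 29354) = (-⅓ - 71826)/(-29654) = -215479/3*(-1/29654) = 215479/88962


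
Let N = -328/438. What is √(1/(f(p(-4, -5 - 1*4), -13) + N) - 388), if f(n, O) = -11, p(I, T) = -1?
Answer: I*√2569251139/2573 ≈ 19.7*I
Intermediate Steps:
N = -164/219 (N = -328*1/438 = -164/219 ≈ -0.74886)
√(1/(f(p(-4, -5 - 1*4), -13) + N) - 388) = √(1/(-11 - 164/219) - 388) = √(1/(-2573/219) - 388) = √(-219/2573 - 388) = √(-998543/2573) = I*√2569251139/2573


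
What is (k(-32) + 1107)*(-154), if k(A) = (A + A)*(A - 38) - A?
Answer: -865326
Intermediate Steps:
k(A) = -A + 2*A*(-38 + A) (k(A) = (2*A)*(-38 + A) - A = 2*A*(-38 + A) - A = -A + 2*A*(-38 + A))
(k(-32) + 1107)*(-154) = (-32*(-77 + 2*(-32)) + 1107)*(-154) = (-32*(-77 - 64) + 1107)*(-154) = (-32*(-141) + 1107)*(-154) = (4512 + 1107)*(-154) = 5619*(-154) = -865326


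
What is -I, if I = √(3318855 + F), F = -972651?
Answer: -2*√586551 ≈ -1531.7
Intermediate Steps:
I = 2*√586551 (I = √(3318855 - 972651) = √2346204 = 2*√586551 ≈ 1531.7)
-I = -2*√586551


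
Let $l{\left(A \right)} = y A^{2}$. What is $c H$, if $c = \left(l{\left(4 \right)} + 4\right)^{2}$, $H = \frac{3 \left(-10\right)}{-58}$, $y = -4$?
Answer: $\frac{54000}{29} \approx 1862.1$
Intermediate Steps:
$l{\left(A \right)} = - 4 A^{2}$
$H = \frac{15}{29}$ ($H = \left(-30\right) \left(- \frac{1}{58}\right) = \frac{15}{29} \approx 0.51724$)
$c = 3600$ ($c = \left(- 4 \cdot 4^{2} + 4\right)^{2} = \left(\left(-4\right) 16 + 4\right)^{2} = \left(-64 + 4\right)^{2} = \left(-60\right)^{2} = 3600$)
$c H = 3600 \cdot \frac{15}{29} = \frac{54000}{29}$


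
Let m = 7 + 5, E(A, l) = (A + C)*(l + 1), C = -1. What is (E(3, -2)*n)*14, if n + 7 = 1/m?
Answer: 581/3 ≈ 193.67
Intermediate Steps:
E(A, l) = (1 + l)*(-1 + A) (E(A, l) = (A - 1)*(l + 1) = (-1 + A)*(1 + l) = (1 + l)*(-1 + A))
m = 12
n = -83/12 (n = -7 + 1/12 = -83/12 ≈ -6.9167)
(E(3, -2)*n)*14 = ((-1 + 3 - 1*(-2) + 3*(-2))*(-83/12))*14 = ((-1 + 3 + 2 - 6)*(-83/12))*14 = -2*(-83/12)*14 = (83/6)*14 = 581/3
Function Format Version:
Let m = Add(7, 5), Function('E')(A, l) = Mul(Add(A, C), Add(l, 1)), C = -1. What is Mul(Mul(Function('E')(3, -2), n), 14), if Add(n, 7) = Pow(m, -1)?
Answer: Rational(581, 3) ≈ 193.67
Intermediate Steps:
Function('E')(A, l) = Mul(Add(1, l), Add(-1, A)) (Function('E')(A, l) = Mul(Add(A, -1), Add(l, 1)) = Mul(Add(-1, A), Add(1, l)) = Mul(Add(1, l), Add(-1, A)))
m = 12
n = Rational(-83, 12) (n = Add(-7, Pow(12, -1)) = Add(-7, Rational(1, 12)) = Rational(-83, 12) ≈ -6.9167)
Mul(Mul(Function('E')(3, -2), n), 14) = Mul(Mul(Add(-1, 3, Mul(-1, -2), Mul(3, -2)), Rational(-83, 12)), 14) = Mul(Mul(Add(-1, 3, 2, -6), Rational(-83, 12)), 14) = Mul(Mul(-2, Rational(-83, 12)), 14) = Mul(Rational(83, 6), 14) = Rational(581, 3)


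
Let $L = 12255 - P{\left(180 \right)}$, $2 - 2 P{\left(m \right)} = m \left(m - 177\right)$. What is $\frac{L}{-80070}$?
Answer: $- \frac{6262}{40035} \approx -0.15641$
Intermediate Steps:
$P{\left(m \right)} = 1 - \frac{m \left(-177 + m\right)}{2}$ ($P{\left(m \right)} = 1 - \frac{m \left(m - 177\right)}{2} = 1 - \frac{m \left(-177 + m\right)}{2}$)
$L = 12524$ ($L = 12255 - \left(1 - \frac{180^{2}}{2} + \frac{177}{2} \cdot 180\right) = 12255 - \left(1 - 16200 + 15930\right) = 12255 - -269 = 12255 + 269 = 12524$)
$\frac{L}{-80070} = \frac{12524}{-80070} = 12524 \left(- \frac{1}{80070}\right) = - \frac{6262}{40035}$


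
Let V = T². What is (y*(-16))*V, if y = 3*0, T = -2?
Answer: 0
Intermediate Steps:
V = 4 (V = (-2)² = 4)
y = 0
(y*(-16))*V = (0*(-16))*4 = 0*4 = 0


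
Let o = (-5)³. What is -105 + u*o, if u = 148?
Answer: -18605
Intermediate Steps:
o = -125
-105 + u*o = -105 + 148*(-125) = -105 - 18500 = -18605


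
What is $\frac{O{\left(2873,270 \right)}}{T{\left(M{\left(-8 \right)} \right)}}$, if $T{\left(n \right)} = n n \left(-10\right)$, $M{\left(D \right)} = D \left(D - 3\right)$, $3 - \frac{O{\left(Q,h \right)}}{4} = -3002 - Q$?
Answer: $- \frac{2939}{9680} \approx -0.30362$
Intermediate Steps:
$O{\left(Q,h \right)} = 12020 + 4 Q$ ($O{\left(Q,h \right)} = 12 - 4 \left(-3002 - Q\right) = 12 + \left(12008 + 4 Q\right) = 12020 + 4 Q$)
$M{\left(D \right)} = D \left(-3 + D\right)$
$T{\left(n \right)} = - 10 n^{2}$ ($T{\left(n \right)} = n^{2} \left(-10\right) = - 10 n^{2}$)
$\frac{O{\left(2873,270 \right)}}{T{\left(M{\left(-8 \right)} \right)}} = \frac{12020 + 4 \cdot 2873}{\left(-10\right) \left(- 8 \left(-3 - 8\right)\right)^{2}} = \frac{12020 + 11492}{\left(-10\right) \left(\left(-8\right) \left(-11\right)\right)^{2}} = \frac{23512}{\left(-10\right) 88^{2}} = \frac{23512}{\left(-10\right) 7744} = \frac{23512}{-77440} = 23512 \left(- \frac{1}{77440}\right) = - \frac{2939}{9680}$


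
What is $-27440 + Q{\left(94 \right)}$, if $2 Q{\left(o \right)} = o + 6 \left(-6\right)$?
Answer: $-27411$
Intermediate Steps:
$Q{\left(o \right)} = -18 + \frac{o}{2}$ ($Q{\left(o \right)} = \frac{o + 6 \left(-6\right)}{2} = \frac{o - 36}{2} = \frac{-36 + o}{2} = -18 + \frac{o}{2}$)
$-27440 + Q{\left(94 \right)} = -27440 + \left(-18 + \frac{1}{2} \cdot 94\right) = -27440 + \left(-18 + 47\right) = -27440 + 29 = -27411$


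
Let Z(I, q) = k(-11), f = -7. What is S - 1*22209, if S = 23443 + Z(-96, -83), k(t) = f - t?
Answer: 1238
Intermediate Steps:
k(t) = -7 - t
Z(I, q) = 4 (Z(I, q) = -7 - 1*(-11) = -7 + 11 = 4)
S = 23447 (S = 23443 + 4 = 23447)
S - 1*22209 = 23447 - 1*22209 = 23447 - 22209 = 1238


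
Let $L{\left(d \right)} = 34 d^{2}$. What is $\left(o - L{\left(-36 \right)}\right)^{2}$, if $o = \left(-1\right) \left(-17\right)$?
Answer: $1940138209$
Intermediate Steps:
$o = 17$
$\left(o - L{\left(-36 \right)}\right)^{2} = \left(17 - 34 \left(-36\right)^{2}\right)^{2} = \left(17 - 34 \cdot 1296\right)^{2} = \left(17 - 44064\right)^{2} = \left(-44047\right)^{2} = 1940138209$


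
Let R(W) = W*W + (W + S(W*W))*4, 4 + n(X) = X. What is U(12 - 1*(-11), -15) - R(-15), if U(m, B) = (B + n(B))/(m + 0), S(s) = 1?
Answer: -3921/23 ≈ -170.48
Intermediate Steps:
n(X) = -4 + X
U(m, B) = (-4 + 2*B)/m (U(m, B) = (B + (-4 + B))/(m + 0) = (-4 + 2*B)/m)
R(W) = 4 + W**2 + 4*W (R(W) = W*W + (W + 1)*4 = W**2 + (1 + W)*4 = W**2 + (4 + 4*W) = 4 + W**2 + 4*W)
U(12 - 1*(-11), -15) - R(-15) = 2*(-2 - 15)/(12 - 1*(-11)) - (4 + (-15)**2 + 4*(-15)) = 2*(-17)/(12 + 11) - (4 + 225 - 60) = 2*(-17)/23 - 1*169 = 2*(1/23)*(-17) - 169 = -34/23 - 169 = -3921/23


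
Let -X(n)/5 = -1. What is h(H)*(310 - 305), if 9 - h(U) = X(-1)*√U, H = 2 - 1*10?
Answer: 45 - 50*I*√2 ≈ 45.0 - 70.711*I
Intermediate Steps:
X(n) = 5 (X(n) = -5*(-1) = 5)
H = -8 (H = 2 - 10 = -8)
h(U) = 9 - 5*√U
h(H)*(310 - 305) = (9 - 10*I*√2)*(310 - 305) = (9 - 10*I*√2)*5 = 45 - 50*I*√2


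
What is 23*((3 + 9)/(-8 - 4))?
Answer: -23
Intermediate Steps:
23*((3 + 9)/(-8 - 4)) = 23*(12/(-12)) = 23*(12*(-1/12)) = 23*(-1) = -23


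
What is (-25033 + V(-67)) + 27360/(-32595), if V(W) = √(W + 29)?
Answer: -54398533/2173 + I*√38 ≈ -25034.0 + 6.1644*I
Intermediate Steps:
V(W) = √(29 + W)
(-25033 + V(-67)) + 27360/(-32595) = (-25033 + √(29 - 67)) + 27360/(-32595) = (-25033 + √(-38)) + 27360*(-1/32595) = (-25033 + I*√38) - 1824/2173 = -54398533/2173 + I*√38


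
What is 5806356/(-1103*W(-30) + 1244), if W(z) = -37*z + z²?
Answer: -2903178/1107893 ≈ -2.6204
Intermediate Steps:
W(z) = z² - 37*z
5806356/(-1103*W(-30) + 1244) = 5806356/(-(-33090)*(-37 - 30) + 1244) = 5806356/(-(-33090)*(-67) + 1244) = 5806356/(-1103*2010 + 1244) = 5806356/(-2217030 + 1244) = 5806356/(-2215786) = 5806356*(-1/2215786) = -2903178/1107893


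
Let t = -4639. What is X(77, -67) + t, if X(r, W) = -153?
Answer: -4792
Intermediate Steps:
X(77, -67) + t = -153 - 4639 = -4792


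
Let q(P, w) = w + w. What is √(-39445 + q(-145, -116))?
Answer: I*√39677 ≈ 199.19*I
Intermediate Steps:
q(P, w) = 2*w
√(-39445 + q(-145, -116)) = √(-39445 + 2*(-116)) = √(-39445 - 232) = √(-39677) = I*√39677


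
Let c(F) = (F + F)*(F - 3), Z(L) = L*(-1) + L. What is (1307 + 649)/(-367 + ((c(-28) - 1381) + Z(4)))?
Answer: -163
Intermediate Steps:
Z(L) = 0 (Z(L) = -L + L = 0)
c(F) = 2*F*(-3 + F) (c(F) = (2*F)*(-3 + F) = 2*F*(-3 + F))
(1307 + 649)/(-367 + ((c(-28) - 1381) + Z(4))) = (1307 + 649)/(-367 + ((2*(-28)*(-3 - 28) - 1381) + 0)) = 1956/(-367 + ((2*(-28)*(-31) - 1381) + 0)) = 1956/(-367 + ((1736 - 1381) + 0)) = 1956/(-367 + (355 + 0)) = 1956/(-367 + 355) = 1956/(-12) = 1956*(-1/12) = -163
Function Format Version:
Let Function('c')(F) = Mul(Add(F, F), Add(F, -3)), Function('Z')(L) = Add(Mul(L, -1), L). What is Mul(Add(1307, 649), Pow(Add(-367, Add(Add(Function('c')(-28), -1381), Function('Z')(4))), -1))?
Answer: -163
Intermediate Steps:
Function('Z')(L) = 0 (Function('Z')(L) = Add(Mul(-1, L), L) = 0)
Function('c')(F) = Mul(2, F, Add(-3, F)) (Function('c')(F) = Mul(Mul(2, F), Add(-3, F)) = Mul(2, F, Add(-3, F)))
Mul(Add(1307, 649), Pow(Add(-367, Add(Add(Function('c')(-28), -1381), Function('Z')(4))), -1)) = Mul(Add(1307, 649), Pow(Add(-367, Add(Add(Mul(2, -28, Add(-3, -28)), -1381), 0)), -1)) = Mul(1956, Pow(Add(-367, Add(Add(Mul(2, -28, -31), -1381), 0)), -1)) = Mul(1956, Pow(Add(-367, Add(Add(1736, -1381), 0)), -1)) = Mul(1956, Pow(Add(-367, Add(355, 0)), -1)) = Mul(1956, Pow(Add(-367, 355), -1)) = Mul(1956, Pow(-12, -1)) = Mul(1956, Rational(-1, 12)) = -163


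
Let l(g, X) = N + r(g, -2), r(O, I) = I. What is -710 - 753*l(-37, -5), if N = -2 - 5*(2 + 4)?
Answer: 24892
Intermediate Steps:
N = -32 (N = -2 - 5*6 = -2 - 30 = -32)
l(g, X) = -34 (l(g, X) = -32 - 2 = -34)
-710 - 753*l(-37, -5) = -710 - 753*(-34) = -710 + 25602 = 24892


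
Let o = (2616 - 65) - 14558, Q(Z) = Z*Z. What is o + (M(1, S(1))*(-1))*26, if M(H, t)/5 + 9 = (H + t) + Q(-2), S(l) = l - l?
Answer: -11487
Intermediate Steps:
Q(Z) = Z²
S(l) = 0
M(H, t) = -25 + 5*H + 5*t (M(H, t) = -45 + 5*((H + t) + (-2)²) = -45 + 5*((H + t) + 4) = -45 + 5*(4 + H + t) = -45 + (20 + 5*H + 5*t) = -25 + 5*H + 5*t)
o = -12007 (o = 2551 - 14558 = -12007)
o + (M(1, S(1))*(-1))*26 = -12007 + ((-25 + 5*1 + 5*0)*(-1))*26 = -12007 + ((-25 + 5 + 0)*(-1))*26 = -12007 - 20*(-1)*26 = -12007 + 20*26 = -12007 + 520 = -11487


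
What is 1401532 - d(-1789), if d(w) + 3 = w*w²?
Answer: 5727133604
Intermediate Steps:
d(w) = -3 + w³ (d(w) = -3 + w*w² = -3 + w³)
1401532 - d(-1789) = 1401532 - (-3 + (-1789)³) = 1401532 - (-3 - 5725732069) = 1401532 - 1*(-5725732072) = 1401532 + 5725732072 = 5727133604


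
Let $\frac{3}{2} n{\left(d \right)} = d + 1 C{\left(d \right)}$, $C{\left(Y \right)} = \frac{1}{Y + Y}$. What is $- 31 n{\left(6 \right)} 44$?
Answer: $- \frac{49786}{9} \approx -5531.8$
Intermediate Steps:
$C{\left(Y \right)} = \frac{1}{2 Y}$
$n{\left(d \right)} = \frac{1}{3 d} + \frac{2 d}{3}$ ($n{\left(d \right)} = \frac{2 \left(d + 1 \frac{1}{2 d}\right)}{3} = \frac{2 \left(d + \frac{1}{2 d}\right)}{3} = \frac{1}{3 d} + \frac{2 d}{3}$)
$- 31 n{\left(6 \right)} 44 = - 31 \frac{1 + 2 \cdot 6^{2}}{3 \cdot 6} \cdot 44 = - 31 \cdot \frac{1}{3} \cdot \frac{1}{6} \left(1 + 2 \cdot 36\right) 44 = - 31 \cdot \frac{1}{3} \cdot \frac{1}{6} \left(1 + 72\right) 44 = - 31 \cdot \frac{1}{3} \cdot \frac{1}{6} \cdot 73 \cdot 44 = \left(-31\right) \frac{73}{18} \cdot 44 = \left(- \frac{2263}{18}\right) 44 = - \frac{49786}{9}$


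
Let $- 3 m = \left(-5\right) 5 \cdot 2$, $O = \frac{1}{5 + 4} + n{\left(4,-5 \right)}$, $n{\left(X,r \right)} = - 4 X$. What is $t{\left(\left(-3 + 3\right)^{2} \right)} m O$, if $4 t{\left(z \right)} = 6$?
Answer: $- \frac{3575}{9} \approx -397.22$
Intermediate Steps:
$t{\left(z \right)} = \frac{3}{2}$ ($t{\left(z \right)} = \frac{1}{4} \cdot 6 = \frac{3}{2}$)
$O = - \frac{143}{9}$ ($O = \frac{1}{5 + 4} - 16 = \frac{1}{9} - 16 = - \frac{143}{9} \approx -15.889$)
$m = \frac{50}{3}$ ($m = - \frac{\left(-5\right) 5 \cdot 2}{3} = - \frac{\left(-25\right) 2}{3} = \left(- \frac{1}{3}\right) \left(-50\right) = \frac{50}{3} \approx 16.667$)
$t{\left(\left(-3 + 3\right)^{2} \right)} m O = \frac{3}{2} \cdot \frac{50}{3} \left(- \frac{143}{9}\right) = 25 \left(- \frac{143}{9}\right) = - \frac{3575}{9}$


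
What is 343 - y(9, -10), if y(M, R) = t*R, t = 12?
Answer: 463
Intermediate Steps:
y(M, R) = 12*R
343 - y(9, -10) = 343 - 12*(-10) = 343 - 1*(-120) = 343 + 120 = 463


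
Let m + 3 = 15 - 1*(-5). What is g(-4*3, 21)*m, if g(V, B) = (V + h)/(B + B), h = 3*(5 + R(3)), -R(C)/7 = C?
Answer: -170/7 ≈ -24.286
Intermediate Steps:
R(C) = -7*C
h = -48 (h = 3*(5 - 7*3) = 3*(5 - 21) = 3*(-16) = -48)
g(V, B) = (-48 + V)/(2*B) (g(V, B) = (V - 48)/(B + B) = (-48 + V)/((2*B)) = (-48 + V)*(1/(2*B)) = (-48 + V)/(2*B))
m = 17 (m = -3 + (15 - 1*(-5)) = -3 + (15 + 5) = -3 + 20 = 17)
g(-4*3, 21)*m = ((½)*(-48 - 4*3)/21)*17 = ((½)*(1/21)*(-48 - 12))*17 = ((½)*(1/21)*(-60))*17 = -10/7*17 = -170/7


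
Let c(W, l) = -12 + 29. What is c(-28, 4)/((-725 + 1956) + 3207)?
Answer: 17/4438 ≈ 0.0038306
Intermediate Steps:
c(W, l) = 17
c(-28, 4)/((-725 + 1956) + 3207) = 17/((-725 + 1956) + 3207) = 17/(1231 + 3207) = 17/4438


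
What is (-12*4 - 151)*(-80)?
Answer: 15920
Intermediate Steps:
(-12*4 - 151)*(-80) = (-48 - 151)*(-80) = -199*(-80) = 15920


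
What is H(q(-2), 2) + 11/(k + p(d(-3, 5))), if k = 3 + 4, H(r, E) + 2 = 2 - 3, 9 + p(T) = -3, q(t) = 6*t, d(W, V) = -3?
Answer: -26/5 ≈ -5.2000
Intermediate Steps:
p(T) = -12 (p(T) = -9 - 3 = -12)
H(r, E) = -3 (H(r, E) = -2 + (2 - 3) = -2 - 1 = -3)
k = 7
H(q(-2), 2) + 11/(k + p(d(-3, 5))) = -3 + 11/(7 - 12) = -3 + 11/(-5) = -3 + 11*(-⅕) = -3 - 11/5 = -26/5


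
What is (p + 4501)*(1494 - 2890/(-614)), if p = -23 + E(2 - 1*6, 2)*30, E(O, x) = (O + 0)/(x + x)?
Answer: 2046538144/307 ≈ 6.6662e+6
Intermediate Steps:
E(O, x) = O/(2*x) (E(O, x) = O/((2*x)) = O*(1/(2*x)) = O/(2*x))
p = -53 (p = -23 + ((½)*(2 - 1*6)/2)*30 = -23 + ((½)*(2 - 6)*(½))*30 = -23 + ((½)*(-4)*(½))*30 = -23 - 1*30 = -23 - 30 = -53)
(p + 4501)*(1494 - 2890/(-614)) = (-53 + 4501)*(1494 - 2890/(-614)) = 4448*(1494 - 2890*(-1/614)) = 4448*(1494 + 1445/307) = 4448*(460103/307) = 2046538144/307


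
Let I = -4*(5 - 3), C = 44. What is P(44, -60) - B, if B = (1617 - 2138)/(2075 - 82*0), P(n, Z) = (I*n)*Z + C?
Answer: 43915821/2075 ≈ 21164.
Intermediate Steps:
I = -8 (I = -4*2 = -8)
P(n, Z) = 44 - 8*Z*n (P(n, Z) = (-8*n)*Z + 44 = -8*Z*n + 44 = 44 - 8*Z*n)
B = -521/2075 (B = -521/(2075 + 0) = -521/2075 ≈ -0.25108)
P(44, -60) - B = (44 - 8*(-60)*44) - 1*(-521/2075) = (44 + 21120) + 521/2075 = 21164 + 521/2075 = 43915821/2075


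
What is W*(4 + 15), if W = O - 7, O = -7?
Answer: -266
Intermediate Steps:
W = -14 (W = -7 - 7 = -14)
W*(4 + 15) = -14*(4 + 15) = -14*19 = -266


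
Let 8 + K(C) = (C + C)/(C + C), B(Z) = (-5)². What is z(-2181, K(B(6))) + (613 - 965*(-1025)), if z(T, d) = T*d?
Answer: 1005005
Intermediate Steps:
B(Z) = 25
K(C) = -7 (K(C) = -8 + (C + C)/(C + C) = -8 + (2*C)/((2*C)) = -8 + (2*C)*(1/(2*C)) = -8 + 1 = -7)
z(-2181, K(B(6))) + (613 - 965*(-1025)) = -2181*(-7) + (613 - 965*(-1025)) = 15267 + (613 + 989125) = 15267 + 989738 = 1005005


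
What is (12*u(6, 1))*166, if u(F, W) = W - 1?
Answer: 0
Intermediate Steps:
u(F, W) = -1 + W
(12*u(6, 1))*166 = (12*(-1 + 1))*166 = (12*0)*166 = 0*166 = 0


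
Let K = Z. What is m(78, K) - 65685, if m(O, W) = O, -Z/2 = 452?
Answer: -65607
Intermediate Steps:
Z = -904 (Z = -2*452 = -904)
K = -904
m(78, K) - 65685 = 78 - 65685 = -65607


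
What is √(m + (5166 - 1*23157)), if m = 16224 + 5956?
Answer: √4189 ≈ 64.723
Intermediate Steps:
m = 22180
√(m + (5166 - 1*23157)) = √(22180 + (5166 - 1*23157)) = √(22180 + (5166 - 23157)) = √(22180 - 17991) = √4189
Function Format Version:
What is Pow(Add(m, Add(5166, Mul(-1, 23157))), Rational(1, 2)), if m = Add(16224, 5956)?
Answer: Pow(4189, Rational(1, 2)) ≈ 64.723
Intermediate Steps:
m = 22180
Pow(Add(m, Add(5166, Mul(-1, 23157))), Rational(1, 2)) = Pow(Add(22180, Add(5166, Mul(-1, 23157))), Rational(1, 2)) = Pow(Add(22180, Add(5166, -23157)), Rational(1, 2)) = Pow(Add(22180, -17991), Rational(1, 2)) = Pow(4189, Rational(1, 2))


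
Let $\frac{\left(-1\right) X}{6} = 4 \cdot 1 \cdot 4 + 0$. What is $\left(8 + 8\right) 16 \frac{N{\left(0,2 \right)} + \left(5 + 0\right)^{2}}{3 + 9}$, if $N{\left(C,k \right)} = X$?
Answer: $- \frac{4544}{3} \approx -1514.7$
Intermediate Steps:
$X = -96$ ($X = - 6 \left(4 \cdot 1 \cdot 4 + 0\right) = - 6 \left(4 \cdot 4 + 0\right) = - 6 \left(16 + 0\right) = \left(-6\right) 16 = -96$)
$N{\left(C,k \right)} = -96$
$\left(8 + 8\right) 16 \frac{N{\left(0,2 \right)} + \left(5 + 0\right)^{2}}{3 + 9} = \left(8 + 8\right) 16 \frac{-96 + \left(5 + 0\right)^{2}}{3 + 9} = 16 \cdot 16 \frac{-96 + 5^{2}}{12} = 256 \left(-96 + 25\right) \frac{1}{12} = 256 \left(\left(-71\right) \frac{1}{12}\right) = 256 \left(- \frac{71}{12}\right) = - \frac{4544}{3}$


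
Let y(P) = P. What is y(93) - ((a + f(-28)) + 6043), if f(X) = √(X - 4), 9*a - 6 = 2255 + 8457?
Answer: -64268/9 - 4*I*√2 ≈ -7140.9 - 5.6569*I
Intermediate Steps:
a = 10718/9 (a = ⅔ + (2255 + 8457)/9 = ⅔ + (⅑)*10712 = ⅔ + 10712/9 = 10718/9 ≈ 1190.9)
f(X) = √(-4 + X)
y(93) - ((a + f(-28)) + 6043) = 93 - ((10718/9 + √(-4 - 28)) + 6043) = 93 - ((10718/9 + √(-32)) + 6043) = 93 - ((10718/9 + 4*I*√2) + 6043) = 93 - (65105/9 + 4*I*√2) = 93 + (-65105/9 - 4*I*√2) = -64268/9 - 4*I*√2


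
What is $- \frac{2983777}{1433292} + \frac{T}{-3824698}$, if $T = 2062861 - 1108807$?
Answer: $- \frac{6389741945057}{2740954522908} \approx -2.3312$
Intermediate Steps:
$T = 954054$ ($T = 2062861 - 1108807 = 954054$)
$- \frac{2983777}{1433292} + \frac{T}{-3824698} = - \frac{2983777}{1433292} + \frac{954054}{-3824698} = \left(-2983777\right) \frac{1}{1433292} + 954054 \left(- \frac{1}{3824698}\right) = - \frac{2983777}{1433292} - \frac{477027}{1912349} = - \frac{6389741945057}{2740954522908}$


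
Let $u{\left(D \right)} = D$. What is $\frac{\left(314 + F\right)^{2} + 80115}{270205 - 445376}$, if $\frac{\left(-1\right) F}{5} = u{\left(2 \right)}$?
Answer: $- \frac{172531}{175171} \approx -0.98493$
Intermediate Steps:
$F = -10$ ($F = \left(-5\right) 2 = -10$)
$\frac{\left(314 + F\right)^{2} + 80115}{270205 - 445376} = \frac{\left(314 - 10\right)^{2} + 80115}{270205 - 445376} = \frac{304^{2} + 80115}{-175171} = \left(92416 + 80115\right) \left(- \frac{1}{175171}\right) = 172531 \left(- \frac{1}{175171}\right) = - \frac{172531}{175171}$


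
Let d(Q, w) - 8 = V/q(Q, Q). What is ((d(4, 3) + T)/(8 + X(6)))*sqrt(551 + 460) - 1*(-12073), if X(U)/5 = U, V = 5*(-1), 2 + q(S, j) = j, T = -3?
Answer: 12073 + 5*sqrt(1011)/76 ≈ 12075.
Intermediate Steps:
q(S, j) = -2 + j
V = -5
X(U) = 5*U
d(Q, w) = 8 - 5/(-2 + Q)
((d(4, 3) + T)/(8 + X(6)))*sqrt(551 + 460) - 1*(-12073) = (((-21 + 8*4)/(-2 + 4) - 3)/(8 + 5*6))*sqrt(551 + 460) - 1*(-12073) = (((-21 + 32)/2 - 3)/(8 + 30))*sqrt(1011) + 12073 = (((1/2)*11 - 3)/38)*sqrt(1011) + 12073 = ((11/2 - 3)*(1/38))*sqrt(1011) + 12073 = ((5/2)*(1/38))*sqrt(1011) + 12073 = 5*sqrt(1011)/76 + 12073 = 12073 + 5*sqrt(1011)/76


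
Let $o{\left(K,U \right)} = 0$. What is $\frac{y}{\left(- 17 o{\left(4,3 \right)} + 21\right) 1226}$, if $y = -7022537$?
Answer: $- \frac{7022537}{25746} \approx -272.76$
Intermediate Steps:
$\frac{y}{\left(- 17 o{\left(4,3 \right)} + 21\right) 1226} = - \frac{7022537}{\left(\left(-17\right) 0 + 21\right) 1226} = - \frac{7022537}{\left(0 + 21\right) 1226} = - \frac{7022537}{21 \cdot 1226} = - \frac{7022537}{25746}$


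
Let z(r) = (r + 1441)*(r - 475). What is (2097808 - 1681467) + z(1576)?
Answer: 3738058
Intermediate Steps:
z(r) = (-475 + r)*(1441 + r) (z(r) = (1441 + r)*(-475 + r) = (-475 + r)*(1441 + r))
(2097808 - 1681467) + z(1576) = (2097808 - 1681467) + (-684475 + 1576**2 + 966*1576) = 416341 + (-684475 + 2483776 + 1522416) = 416341 + 3321717 = 3738058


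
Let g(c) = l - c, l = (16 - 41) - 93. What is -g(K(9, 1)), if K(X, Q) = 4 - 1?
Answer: 121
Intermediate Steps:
K(X, Q) = 3
l = -118 (l = -25 - 93 = -118)
g(c) = -118 - c
-g(K(9, 1)) = -(-118 - 1*3) = -(-118 - 3) = -1*(-121) = 121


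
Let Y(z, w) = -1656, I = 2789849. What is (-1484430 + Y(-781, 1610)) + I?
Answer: 1303763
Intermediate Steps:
(-1484430 + Y(-781, 1610)) + I = (-1484430 - 1656) + 2789849 = -1486086 + 2789849 = 1303763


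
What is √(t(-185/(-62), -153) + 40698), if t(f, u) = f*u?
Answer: 3*√17187578/62 ≈ 200.60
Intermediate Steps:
√(t(-185/(-62), -153) + 40698) = √(-185/(-62)*(-153) + 40698) = √(-185*(-1/62)*(-153) + 40698) = √((185/62)*(-153) + 40698) = √(-28305/62 + 40698) = √(2494971/62) = 3*√17187578/62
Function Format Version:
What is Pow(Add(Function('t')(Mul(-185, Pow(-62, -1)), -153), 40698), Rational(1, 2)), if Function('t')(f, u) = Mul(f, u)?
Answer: Mul(Rational(3, 62), Pow(17187578, Rational(1, 2))) ≈ 200.60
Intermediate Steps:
Pow(Add(Function('t')(Mul(-185, Pow(-62, -1)), -153), 40698), Rational(1, 2)) = Pow(Add(Mul(Mul(-185, Pow(-62, -1)), -153), 40698), Rational(1, 2)) = Pow(Add(Mul(Mul(-185, Rational(-1, 62)), -153), 40698), Rational(1, 2)) = Pow(Add(Mul(Rational(185, 62), -153), 40698), Rational(1, 2)) = Pow(Add(Rational(-28305, 62), 40698), Rational(1, 2)) = Pow(Rational(2494971, 62), Rational(1, 2)) = Mul(Rational(3, 62), Pow(17187578, Rational(1, 2)))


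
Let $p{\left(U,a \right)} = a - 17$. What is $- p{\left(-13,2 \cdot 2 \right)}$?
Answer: $13$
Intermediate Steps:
$p{\left(U,a \right)} = -17 + a$
$- p{\left(-13,2 \cdot 2 \right)} = - (-17 + 2 \cdot 2) = - (-17 + 4) = \left(-1\right) \left(-13\right) = 13$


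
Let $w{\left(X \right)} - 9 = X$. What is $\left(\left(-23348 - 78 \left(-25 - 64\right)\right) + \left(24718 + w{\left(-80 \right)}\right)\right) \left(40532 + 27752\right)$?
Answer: $562728444$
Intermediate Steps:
$w{\left(X \right)} = 9 + X$
$\left(\left(-23348 - 78 \left(-25 - 64\right)\right) + \left(24718 + w{\left(-80 \right)}\right)\right) \left(40532 + 27752\right) = \left(\left(-23348 - 78 \left(-25 - 64\right)\right) + \left(24718 + \left(9 - 80\right)\right)\right) \left(40532 + 27752\right) = \left(\left(-23348 - 78 \left(-89\right)\right) + \left(24718 - 71\right)\right) 68284 = \left(\left(-23348 - -6942\right) + 24647\right) 68284 = \left(\left(-23348 + 6942\right) + 24647\right) 68284 = \left(-16406 + 24647\right) 68284 = 8241 \cdot 68284 = 562728444$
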